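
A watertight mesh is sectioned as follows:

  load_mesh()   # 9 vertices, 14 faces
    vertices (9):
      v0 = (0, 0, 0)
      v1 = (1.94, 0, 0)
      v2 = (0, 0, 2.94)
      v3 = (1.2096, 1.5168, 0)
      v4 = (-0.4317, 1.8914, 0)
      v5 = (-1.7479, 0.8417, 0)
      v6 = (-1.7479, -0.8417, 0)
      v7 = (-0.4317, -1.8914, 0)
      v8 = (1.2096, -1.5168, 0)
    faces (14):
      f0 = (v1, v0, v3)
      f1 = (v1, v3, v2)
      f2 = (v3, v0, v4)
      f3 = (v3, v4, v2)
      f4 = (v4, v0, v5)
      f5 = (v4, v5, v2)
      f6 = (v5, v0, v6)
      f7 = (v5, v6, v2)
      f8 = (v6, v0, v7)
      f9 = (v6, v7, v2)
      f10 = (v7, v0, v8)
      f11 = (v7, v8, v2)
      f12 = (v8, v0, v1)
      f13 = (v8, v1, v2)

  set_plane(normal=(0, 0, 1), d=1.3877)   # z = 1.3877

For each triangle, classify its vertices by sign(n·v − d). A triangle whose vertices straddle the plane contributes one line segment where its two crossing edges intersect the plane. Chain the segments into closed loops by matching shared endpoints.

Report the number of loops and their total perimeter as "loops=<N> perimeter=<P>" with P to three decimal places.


Straddling triangles (7 of 14):
  (v1,v3,v2) [--+] → (0.638661, 0.80086, 1.3877)–(1.02431, 0, 1.3877)  len=0.8889
  (v3,v4,v2) [--+] → (-0.227935, 0.998646, 1.3877)–(0.638661, 0.80086, 1.3877)  len=0.8889
  (v4,v5,v2) [--+] → (-0.922879, 0.444412, 1.3877)–(-0.227935, 0.998646, 1.3877)  len=0.8889
  (v5,v6,v2) [--+] → (-0.922879, -0.444412, 1.3877)–(-0.922879, 0.444412, 1.3877)  len=0.8888
  (v6,v7,v2) [--+] → (-0.227935, -0.998646, 1.3877)–(-0.922879, -0.444412, 1.3877)  len=0.8889
  (v7,v8,v2) [--+] → (0.638661, -0.80086, 1.3877)–(-0.227935, -0.998646, 1.3877)  len=0.8889
  (v8,v1,v2) [--+] → (1.02431, 0, 1.3877)–(0.638661, -0.80086, 1.3877)  len=0.8889

Chained into 1 loop(s):
  loop 1: 7 segments, perimeter = 6.2221
Total perimeter = 6.222

loops=1 perimeter=6.222


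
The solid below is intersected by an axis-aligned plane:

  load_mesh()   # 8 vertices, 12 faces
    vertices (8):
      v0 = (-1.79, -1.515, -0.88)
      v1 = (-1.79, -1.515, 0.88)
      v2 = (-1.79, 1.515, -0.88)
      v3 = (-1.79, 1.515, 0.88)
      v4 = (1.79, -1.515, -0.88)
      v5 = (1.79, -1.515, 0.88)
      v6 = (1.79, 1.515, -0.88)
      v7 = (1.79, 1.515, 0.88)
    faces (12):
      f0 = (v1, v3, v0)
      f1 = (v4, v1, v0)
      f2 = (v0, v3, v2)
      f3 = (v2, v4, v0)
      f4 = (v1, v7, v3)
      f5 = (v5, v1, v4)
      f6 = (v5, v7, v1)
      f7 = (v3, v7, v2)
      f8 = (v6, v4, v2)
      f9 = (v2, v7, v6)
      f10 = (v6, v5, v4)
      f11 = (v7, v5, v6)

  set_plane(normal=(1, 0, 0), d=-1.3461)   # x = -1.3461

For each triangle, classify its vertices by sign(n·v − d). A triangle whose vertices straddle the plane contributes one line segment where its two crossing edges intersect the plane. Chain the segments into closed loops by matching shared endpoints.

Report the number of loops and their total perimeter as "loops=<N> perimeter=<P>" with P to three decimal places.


Straddling triangles (8 of 12):
  (v4,v1,v0) [+--] → (-1.3461, -1.515, 0.66177)–(-1.3461, -1.515, -0.88)  len=1.5418
  (v2,v4,v0) [-+-] → (-1.3461, 1.1393, -0.88)–(-1.3461, -1.515, -0.88)  len=2.6543
  (v1,v7,v3) [-+-] → (-1.3461, -1.1393, 0.88)–(-1.3461, 1.515, 0.88)  len=2.6543
  (v5,v1,v4) [+-+] → (-1.3461, -1.515, 0.88)–(-1.3461, -1.515, 0.66177)  len=0.2182
  (v5,v7,v1) [++-] → (-1.3461, -1.1393, 0.88)–(-1.3461, -1.515, 0.88)  len=0.3757
  (v3,v7,v2) [-+-] → (-1.3461, 1.515, 0.88)–(-1.3461, 1.515, -0.66177)  len=1.5418
  (v6,v4,v2) [++-] → (-1.3461, 1.1393, -0.88)–(-1.3461, 1.515, -0.88)  len=0.3757
  (v2,v7,v6) [-++] → (-1.3461, 1.515, -0.66177)–(-1.3461, 1.515, -0.88)  len=0.2182

Chained into 1 loop(s):
  loop 1: 8 segments, perimeter = 9.5800
Total perimeter = 9.580

loops=1 perimeter=9.580


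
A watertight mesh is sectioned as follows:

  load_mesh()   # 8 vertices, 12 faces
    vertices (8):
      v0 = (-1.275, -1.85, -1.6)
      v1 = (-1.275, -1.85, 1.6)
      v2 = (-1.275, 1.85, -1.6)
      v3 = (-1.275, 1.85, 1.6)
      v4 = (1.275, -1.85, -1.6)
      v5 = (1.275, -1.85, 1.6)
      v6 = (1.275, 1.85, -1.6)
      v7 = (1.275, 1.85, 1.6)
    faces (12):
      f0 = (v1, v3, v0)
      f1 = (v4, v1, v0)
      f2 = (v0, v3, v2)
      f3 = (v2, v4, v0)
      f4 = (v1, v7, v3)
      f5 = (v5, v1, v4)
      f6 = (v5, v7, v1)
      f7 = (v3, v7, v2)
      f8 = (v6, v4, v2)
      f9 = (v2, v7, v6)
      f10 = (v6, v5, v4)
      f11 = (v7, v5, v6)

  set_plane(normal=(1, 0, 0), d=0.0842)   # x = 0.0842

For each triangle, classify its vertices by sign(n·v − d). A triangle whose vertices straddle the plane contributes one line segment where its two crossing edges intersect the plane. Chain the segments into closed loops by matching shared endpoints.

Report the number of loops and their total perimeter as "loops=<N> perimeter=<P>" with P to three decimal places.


loops=1 perimeter=13.800

Straddling triangles (8 of 12):
  (v4,v1,v0) [+--] → (0.0842, -1.85, -0.105663)–(0.0842, -1.85, -1.6)  len=1.4943
  (v2,v4,v0) [-+-] → (0.0842, -0.122173, -1.6)–(0.0842, -1.85, -1.6)  len=1.7278
  (v1,v7,v3) [-+-] → (0.0842, 0.122173, 1.6)–(0.0842, 1.85, 1.6)  len=1.7278
  (v5,v1,v4) [+-+] → (0.0842, -1.85, 1.6)–(0.0842, -1.85, -0.105663)  len=1.7057
  (v5,v7,v1) [++-] → (0.0842, 0.122173, 1.6)–(0.0842, -1.85, 1.6)  len=1.9722
  (v3,v7,v2) [-+-] → (0.0842, 1.85, 1.6)–(0.0842, 1.85, 0.105663)  len=1.4943
  (v6,v4,v2) [++-] → (0.0842, -0.122173, -1.6)–(0.0842, 1.85, -1.6)  len=1.9722
  (v2,v7,v6) [-++] → (0.0842, 1.85, 0.105663)–(0.0842, 1.85, -1.6)  len=1.7057

Chained into 1 loop(s):
  loop 1: 8 segments, perimeter = 13.8000
Total perimeter = 13.800


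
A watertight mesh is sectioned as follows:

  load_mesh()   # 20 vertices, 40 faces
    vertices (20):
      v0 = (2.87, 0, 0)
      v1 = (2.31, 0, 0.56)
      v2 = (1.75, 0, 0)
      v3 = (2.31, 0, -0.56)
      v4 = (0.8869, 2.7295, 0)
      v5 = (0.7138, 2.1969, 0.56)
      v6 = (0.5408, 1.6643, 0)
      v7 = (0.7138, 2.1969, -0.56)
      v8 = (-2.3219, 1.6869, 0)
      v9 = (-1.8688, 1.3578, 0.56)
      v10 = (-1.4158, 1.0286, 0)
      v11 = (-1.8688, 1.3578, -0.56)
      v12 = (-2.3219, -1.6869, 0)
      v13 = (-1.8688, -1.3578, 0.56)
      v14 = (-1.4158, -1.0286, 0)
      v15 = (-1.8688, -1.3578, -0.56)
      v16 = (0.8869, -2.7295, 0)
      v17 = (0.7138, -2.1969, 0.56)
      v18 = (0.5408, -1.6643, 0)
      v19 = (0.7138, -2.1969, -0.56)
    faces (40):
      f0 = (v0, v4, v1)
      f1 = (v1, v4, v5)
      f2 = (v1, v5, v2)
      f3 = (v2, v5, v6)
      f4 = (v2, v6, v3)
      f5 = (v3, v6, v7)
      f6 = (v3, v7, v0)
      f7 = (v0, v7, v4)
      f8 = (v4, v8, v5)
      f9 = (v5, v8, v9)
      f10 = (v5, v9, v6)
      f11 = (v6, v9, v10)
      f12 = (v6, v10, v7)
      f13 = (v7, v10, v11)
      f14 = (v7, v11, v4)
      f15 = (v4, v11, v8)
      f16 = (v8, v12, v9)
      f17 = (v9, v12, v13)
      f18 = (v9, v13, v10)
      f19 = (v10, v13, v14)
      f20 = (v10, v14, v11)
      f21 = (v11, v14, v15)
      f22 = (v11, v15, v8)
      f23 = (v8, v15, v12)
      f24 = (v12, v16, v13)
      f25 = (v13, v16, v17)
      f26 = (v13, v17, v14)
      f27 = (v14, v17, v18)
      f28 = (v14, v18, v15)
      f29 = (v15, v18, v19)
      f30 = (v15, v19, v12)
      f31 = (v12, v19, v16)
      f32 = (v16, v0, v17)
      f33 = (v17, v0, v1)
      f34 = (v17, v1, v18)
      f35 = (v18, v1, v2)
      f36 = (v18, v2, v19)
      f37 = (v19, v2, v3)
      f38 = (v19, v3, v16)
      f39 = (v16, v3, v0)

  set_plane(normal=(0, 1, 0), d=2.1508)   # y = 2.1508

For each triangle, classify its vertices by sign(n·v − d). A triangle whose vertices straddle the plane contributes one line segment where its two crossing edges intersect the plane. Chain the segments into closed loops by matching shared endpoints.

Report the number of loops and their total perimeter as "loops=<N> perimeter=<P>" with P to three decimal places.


Straddling triangles (14 of 40):
  (v0,v4,v1) [-+-] → (1.30735, 2.1508, 0)–(1.18862, 2.1508, 0.118729)  len=0.1679
  (v1,v4,v5) [-++] → (1.18862, 2.1508, 0.118729)–(0.747295, 2.1508, 0.56)  len=0.6241
  (v1,v5,v2) [-+-] → (0.747295, 2.1508, 0.56)–(0.735544, 2.1508, 0.548249)  len=0.0166
  (v2,v5,v6) [-+-] → (0.735544, 2.1508, 0.548249)–(0.698826, 2.1508, 0.511528)  len=0.0519
  (v3,v6,v7) [--+] → (0.698826, 2.1508, -0.511528)–(0.747295, 2.1508, -0.56)  len=0.0685
  (v3,v7,v0) [-+-] → (0.747295, 2.1508, -0.56)–(0.759046, 2.1508, -0.548249)  len=0.0166
  (v0,v7,v4) [-++] → (0.759046, 2.1508, -0.548249)–(1.30735, 2.1508, 0)  len=0.7754
  (v4,v8,v5) [+-+] → (-0.894159, 2.1508, 0)–(0.439397, 2.1508, 0.50938)  len=1.4275
  (v5,v8,v9) [+--] → (0.439397, 2.1508, 0.50938)–(0.571912, 2.1508, 0.56)  len=0.1419
  (v5,v9,v6) [+--] → (0.571912, 2.1508, 0.56)–(0.698826, 2.1508, 0.511528)  len=0.1359
  (v6,v10,v7) [--+] → (0.629768, 2.1508, -0.537903)–(0.698826, 2.1508, -0.511528)  len=0.0739
  (v7,v10,v11) [+--] → (0.629768, 2.1508, -0.537903)–(0.571912, 2.1508, -0.56)  len=0.0619
  (v7,v11,v4) [+-+] → (0.571912, 2.1508, -0.56)–(-0.275689, 2.1508, -0.236256)  len=0.9073
  (v4,v11,v8) [+--] → (-0.275689, 2.1508, -0.236256)–(-0.894159, 2.1508, 0)  len=0.6621

Chained into 1 loop(s):
  loop 1: 14 segments, perimeter = 5.1316
Total perimeter = 5.132

loops=1 perimeter=5.132


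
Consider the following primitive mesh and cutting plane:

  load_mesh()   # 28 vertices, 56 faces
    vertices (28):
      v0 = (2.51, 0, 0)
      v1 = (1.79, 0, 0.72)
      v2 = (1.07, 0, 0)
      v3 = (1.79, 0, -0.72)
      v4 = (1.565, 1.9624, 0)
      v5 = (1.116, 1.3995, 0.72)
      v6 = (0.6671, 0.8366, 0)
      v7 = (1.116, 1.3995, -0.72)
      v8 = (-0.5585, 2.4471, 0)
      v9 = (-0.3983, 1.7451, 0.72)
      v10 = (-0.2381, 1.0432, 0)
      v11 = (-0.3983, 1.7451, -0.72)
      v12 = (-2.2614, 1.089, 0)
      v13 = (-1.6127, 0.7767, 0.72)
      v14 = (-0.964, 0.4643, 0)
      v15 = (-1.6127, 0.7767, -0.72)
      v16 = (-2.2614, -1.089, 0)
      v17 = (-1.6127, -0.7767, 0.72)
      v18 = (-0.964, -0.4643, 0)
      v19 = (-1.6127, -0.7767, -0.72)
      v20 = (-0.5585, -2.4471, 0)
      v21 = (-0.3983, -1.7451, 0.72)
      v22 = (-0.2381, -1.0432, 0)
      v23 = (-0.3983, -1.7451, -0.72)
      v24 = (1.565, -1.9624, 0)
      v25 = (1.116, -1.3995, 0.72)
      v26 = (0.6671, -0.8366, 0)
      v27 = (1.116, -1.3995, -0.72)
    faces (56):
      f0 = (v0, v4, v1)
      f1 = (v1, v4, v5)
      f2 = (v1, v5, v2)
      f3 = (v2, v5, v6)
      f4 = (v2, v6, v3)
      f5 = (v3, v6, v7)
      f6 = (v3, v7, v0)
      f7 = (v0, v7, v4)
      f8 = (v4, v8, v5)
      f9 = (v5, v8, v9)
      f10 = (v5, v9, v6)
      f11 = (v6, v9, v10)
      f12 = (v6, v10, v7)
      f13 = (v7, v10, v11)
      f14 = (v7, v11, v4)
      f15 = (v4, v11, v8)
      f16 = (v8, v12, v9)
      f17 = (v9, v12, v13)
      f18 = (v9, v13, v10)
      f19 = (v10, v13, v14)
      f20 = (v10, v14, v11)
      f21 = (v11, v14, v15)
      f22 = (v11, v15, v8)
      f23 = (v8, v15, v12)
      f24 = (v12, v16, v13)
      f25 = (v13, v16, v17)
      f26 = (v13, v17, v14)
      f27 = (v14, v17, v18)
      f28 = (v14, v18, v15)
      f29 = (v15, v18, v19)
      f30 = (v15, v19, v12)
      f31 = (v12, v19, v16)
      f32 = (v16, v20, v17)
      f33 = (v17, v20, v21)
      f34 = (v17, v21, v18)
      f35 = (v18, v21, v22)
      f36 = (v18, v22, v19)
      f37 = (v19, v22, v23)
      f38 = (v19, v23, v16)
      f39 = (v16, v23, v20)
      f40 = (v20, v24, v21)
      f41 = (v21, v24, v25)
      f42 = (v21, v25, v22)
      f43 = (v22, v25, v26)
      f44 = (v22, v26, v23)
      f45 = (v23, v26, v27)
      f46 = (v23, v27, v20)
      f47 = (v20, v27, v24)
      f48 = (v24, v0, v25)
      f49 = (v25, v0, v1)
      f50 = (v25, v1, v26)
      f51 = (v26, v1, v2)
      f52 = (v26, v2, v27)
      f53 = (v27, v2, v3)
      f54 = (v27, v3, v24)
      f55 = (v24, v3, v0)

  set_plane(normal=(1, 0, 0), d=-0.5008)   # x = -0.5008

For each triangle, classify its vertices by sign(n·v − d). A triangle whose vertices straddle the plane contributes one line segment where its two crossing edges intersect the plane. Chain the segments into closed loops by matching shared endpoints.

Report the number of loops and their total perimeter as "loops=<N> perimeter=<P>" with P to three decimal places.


loops=2 perimeter=8.618

Straddling triangles (20 of 56):
  (v4,v8,v5) [+-+] → (-0.5008, 2.43393, 0)–(-0.5008, 2.411, 0.0248098)  len=0.0338
  (v5,v8,v9) [+-+] → (-0.5008, 2.411, 0.0248098)–(-0.5008, 2.19426, 0.259326)  len=0.3193
  (v4,v11,v8) [++-] → (-0.5008, 2.19426, -0.259326)–(-0.5008, 2.43393, 0)  len=0.3531
  (v8,v12,v9) [--+] → (-0.5008, 1.709, 0.680389)–(-0.5008, 2.19426, 0.259326)  len=0.6425
  (v9,v12,v13) [+--] → (-0.5008, 1.709, 0.680389)–(-0.5008, 1.66336, 0.72)  len=0.0604
  (v9,v13,v10) [+-+] → (-0.5008, 1.66336, 0.72)–(-0.5008, 0.992269, 0.137599)  len=0.8886
  (v10,v13,v14) [+--] → (-0.5008, 0.992269, 0.137599)–(-0.5008, 0.833699, 0)  len=0.2099
  (v10,v14,v11) [+-+] → (-0.5008, 0.833699, 0)–(-0.5008, 1.51303, -0.589542)  len=0.8995
  (v11,v14,v15) [+--] → (-0.5008, 1.51303, -0.589542)–(-0.5008, 1.66336, -0.72)  len=0.1990
  (v11,v15,v8) [+--] → (-0.5008, 1.66336, -0.72)–(-0.5008, 2.19426, -0.259326)  len=0.7029
  (v17,v20,v21) [--+] → (-0.5008, -2.19426, 0.259326)–(-0.5008, -1.66336, 0.72)  len=0.7029
  (v17,v21,v18) [-+-] → (-0.5008, -1.66336, 0.72)–(-0.5008, -1.51303, 0.589542)  len=0.1990
  (v18,v21,v22) [-++] → (-0.5008, -1.51303, 0.589542)–(-0.5008, -0.833699, 0)  len=0.8995
  (v18,v22,v19) [-+-] → (-0.5008, -0.833699, 0)–(-0.5008, -0.992269, -0.137599)  len=0.2099
  (v19,v22,v23) [-++] → (-0.5008, -0.992269, -0.137599)–(-0.5008, -1.66336, -0.72)  len=0.8886
  (v19,v23,v16) [-+-] → (-0.5008, -1.66336, -0.72)–(-0.5008, -1.709, -0.680389)  len=0.0604
  (v16,v23,v20) [-+-] → (-0.5008, -1.709, -0.680389)–(-0.5008, -2.19426, -0.259326)  len=0.6425
  (v20,v24,v21) [-++] → (-0.5008, -2.43393, 0)–(-0.5008, -2.19426, 0.259326)  len=0.3531
  (v23,v27,v20) [++-] → (-0.5008, -2.411, -0.0248098)–(-0.5008, -2.19426, -0.259326)  len=0.3193
  (v20,v27,v24) [-++] → (-0.5008, -2.411, -0.0248098)–(-0.5008, -2.43393, 0)  len=0.0338

Chained into 2 loop(s):
  loop 1: 10 segments, perimeter = 4.3091
  loop 2: 10 segments, perimeter = 4.3091
Total perimeter = 8.618


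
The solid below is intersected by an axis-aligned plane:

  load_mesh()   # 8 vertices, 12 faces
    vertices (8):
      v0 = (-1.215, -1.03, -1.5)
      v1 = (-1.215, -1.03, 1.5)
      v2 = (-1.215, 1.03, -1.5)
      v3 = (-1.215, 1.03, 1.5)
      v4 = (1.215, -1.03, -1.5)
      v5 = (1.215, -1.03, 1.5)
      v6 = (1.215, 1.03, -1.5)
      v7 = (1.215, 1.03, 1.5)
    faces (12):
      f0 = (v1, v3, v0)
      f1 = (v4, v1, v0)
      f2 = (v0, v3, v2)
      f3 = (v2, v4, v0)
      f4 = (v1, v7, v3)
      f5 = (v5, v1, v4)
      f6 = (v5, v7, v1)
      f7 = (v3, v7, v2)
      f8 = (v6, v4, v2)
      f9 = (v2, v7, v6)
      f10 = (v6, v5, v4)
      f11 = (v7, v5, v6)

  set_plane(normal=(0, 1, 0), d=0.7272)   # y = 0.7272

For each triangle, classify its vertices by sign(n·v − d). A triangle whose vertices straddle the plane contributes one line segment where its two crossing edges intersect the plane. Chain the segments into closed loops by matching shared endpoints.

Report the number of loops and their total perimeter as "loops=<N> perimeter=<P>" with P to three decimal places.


loops=1 perimeter=10.860

Straddling triangles (8 of 12):
  (v1,v3,v0) [-+-] → (-1.215, 0.7272, 1.5)–(-1.215, 0.7272, 1.05903)  len=0.4410
  (v0,v3,v2) [-++] → (-1.215, 0.7272, 1.05903)–(-1.215, 0.7272, -1.5)  len=2.5590
  (v2,v4,v0) [+--] → (-0.857814, 0.7272, -1.5)–(-1.215, 0.7272, -1.5)  len=0.3572
  (v1,v7,v3) [-++] → (0.857814, 0.7272, 1.5)–(-1.215, 0.7272, 1.5)  len=2.0728
  (v5,v7,v1) [-+-] → (1.215, 0.7272, 1.5)–(0.857814, 0.7272, 1.5)  len=0.3572
  (v6,v4,v2) [+-+] → (1.215, 0.7272, -1.5)–(-0.857814, 0.7272, -1.5)  len=2.0728
  (v6,v5,v4) [+--] → (1.215, 0.7272, -1.05903)–(1.215, 0.7272, -1.5)  len=0.4410
  (v7,v5,v6) [+-+] → (1.215, 0.7272, 1.5)–(1.215, 0.7272, -1.05903)  len=2.5590

Chained into 1 loop(s):
  loop 1: 8 segments, perimeter = 10.8600
Total perimeter = 10.860


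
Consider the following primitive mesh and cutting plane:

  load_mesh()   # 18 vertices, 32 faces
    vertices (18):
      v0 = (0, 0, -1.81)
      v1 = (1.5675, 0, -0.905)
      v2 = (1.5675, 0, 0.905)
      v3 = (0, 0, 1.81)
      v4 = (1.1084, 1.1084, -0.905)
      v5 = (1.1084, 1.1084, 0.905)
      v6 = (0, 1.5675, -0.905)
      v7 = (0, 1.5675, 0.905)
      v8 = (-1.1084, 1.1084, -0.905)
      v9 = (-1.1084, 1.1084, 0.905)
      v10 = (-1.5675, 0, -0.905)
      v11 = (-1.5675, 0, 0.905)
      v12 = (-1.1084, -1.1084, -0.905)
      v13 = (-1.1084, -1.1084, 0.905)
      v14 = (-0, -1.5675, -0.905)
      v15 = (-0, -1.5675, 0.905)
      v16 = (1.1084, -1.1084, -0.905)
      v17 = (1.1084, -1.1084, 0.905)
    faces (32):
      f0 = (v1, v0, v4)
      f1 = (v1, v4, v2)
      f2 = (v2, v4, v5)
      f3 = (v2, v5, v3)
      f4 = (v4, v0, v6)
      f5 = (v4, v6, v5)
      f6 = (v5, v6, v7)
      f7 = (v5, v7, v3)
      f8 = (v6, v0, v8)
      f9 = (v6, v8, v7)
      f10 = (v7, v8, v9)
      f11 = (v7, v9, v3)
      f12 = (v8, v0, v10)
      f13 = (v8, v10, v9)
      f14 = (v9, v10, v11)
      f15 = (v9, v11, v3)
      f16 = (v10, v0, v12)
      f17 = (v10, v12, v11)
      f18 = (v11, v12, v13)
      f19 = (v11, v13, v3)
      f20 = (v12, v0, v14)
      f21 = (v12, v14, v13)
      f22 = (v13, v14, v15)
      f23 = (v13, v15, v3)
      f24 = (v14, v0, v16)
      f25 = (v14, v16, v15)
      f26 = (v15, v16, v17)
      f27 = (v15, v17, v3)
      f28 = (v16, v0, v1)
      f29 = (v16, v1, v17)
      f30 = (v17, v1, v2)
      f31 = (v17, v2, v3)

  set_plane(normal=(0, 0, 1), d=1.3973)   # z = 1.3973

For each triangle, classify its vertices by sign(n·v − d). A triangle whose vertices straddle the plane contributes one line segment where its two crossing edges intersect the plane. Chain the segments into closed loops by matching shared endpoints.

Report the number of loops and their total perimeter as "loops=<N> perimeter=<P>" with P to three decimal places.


loops=1 perimeter=4.377

Straddling triangles (8 of 32):
  (v2,v5,v3) [--+] → (0.505455, 0.505455, 1.3973)–(0.714815, 0, 1.3973)  len=0.5471
  (v5,v7,v3) [--+] → (0, 0.714815, 1.3973)–(0.505455, 0.505455, 1.3973)  len=0.5471
  (v7,v9,v3) [--+] → (-0.505455, 0.505455, 1.3973)–(0, 0.714815, 1.3973)  len=0.5471
  (v9,v11,v3) [--+] → (-0.714815, 0, 1.3973)–(-0.505455, 0.505455, 1.3973)  len=0.5471
  (v11,v13,v3) [--+] → (-0.505455, -0.505455, 1.3973)–(-0.714815, 0, 1.3973)  len=0.5471
  (v13,v15,v3) [--+] → (0, -0.714815, 1.3973)–(-0.505455, -0.505455, 1.3973)  len=0.5471
  (v15,v17,v3) [--+] → (0.505455, -0.505455, 1.3973)–(0, -0.714815, 1.3973)  len=0.5471
  (v17,v2,v3) [--+] → (0.714815, 0, 1.3973)–(0.505455, -0.505455, 1.3973)  len=0.5471

Chained into 1 loop(s):
  loop 1: 8 segments, perimeter = 4.3768
Total perimeter = 4.377


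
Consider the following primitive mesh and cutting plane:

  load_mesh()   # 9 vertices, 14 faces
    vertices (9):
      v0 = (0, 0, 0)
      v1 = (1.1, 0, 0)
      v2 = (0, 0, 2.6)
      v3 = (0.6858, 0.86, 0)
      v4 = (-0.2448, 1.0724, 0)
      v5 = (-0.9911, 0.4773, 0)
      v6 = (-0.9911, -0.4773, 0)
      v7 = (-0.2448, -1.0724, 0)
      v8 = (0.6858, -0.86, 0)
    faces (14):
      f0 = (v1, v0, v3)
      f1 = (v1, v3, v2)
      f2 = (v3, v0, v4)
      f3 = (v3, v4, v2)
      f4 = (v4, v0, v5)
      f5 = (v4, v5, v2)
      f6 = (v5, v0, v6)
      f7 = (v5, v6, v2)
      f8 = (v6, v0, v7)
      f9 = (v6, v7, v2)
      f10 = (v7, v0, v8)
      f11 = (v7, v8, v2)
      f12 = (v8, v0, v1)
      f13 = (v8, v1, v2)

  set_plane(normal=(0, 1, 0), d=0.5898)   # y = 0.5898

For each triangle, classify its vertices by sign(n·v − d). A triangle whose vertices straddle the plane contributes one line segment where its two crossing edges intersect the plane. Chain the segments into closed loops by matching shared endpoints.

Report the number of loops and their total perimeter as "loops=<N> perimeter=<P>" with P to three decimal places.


loops=1 perimeter=4.625

Straddling triangles (6 of 14):
  (v1,v0,v3) [--+] → (0.470331, 0.5898, 0)–(0.815936, 0.5898, 0)  len=0.3456
  (v1,v3,v2) [-+-] → (0.815936, 0.5898, 0)–(0.470331, 0.5898, 0.816884)  len=0.8870
  (v3,v0,v4) [+-+] → (0.470331, 0.5898, 0)–(-0.134635, 0.5898, 0)  len=0.6050
  (v3,v4,v2) [++-] → (-0.134635, 0.5898, 1.17005)–(0.470331, 0.5898, 0.816884)  len=0.7005
  (v4,v0,v5) [+--] → (-0.134635, 0.5898, 0)–(-0.850017, 0.5898, 0)  len=0.7154
  (v4,v5,v2) [+--] → (-0.850017, 0.5898, 0)–(-0.134635, 0.5898, 1.17005)  len=1.3714

Chained into 1 loop(s):
  loop 1: 6 segments, perimeter = 4.6249
Total perimeter = 4.625


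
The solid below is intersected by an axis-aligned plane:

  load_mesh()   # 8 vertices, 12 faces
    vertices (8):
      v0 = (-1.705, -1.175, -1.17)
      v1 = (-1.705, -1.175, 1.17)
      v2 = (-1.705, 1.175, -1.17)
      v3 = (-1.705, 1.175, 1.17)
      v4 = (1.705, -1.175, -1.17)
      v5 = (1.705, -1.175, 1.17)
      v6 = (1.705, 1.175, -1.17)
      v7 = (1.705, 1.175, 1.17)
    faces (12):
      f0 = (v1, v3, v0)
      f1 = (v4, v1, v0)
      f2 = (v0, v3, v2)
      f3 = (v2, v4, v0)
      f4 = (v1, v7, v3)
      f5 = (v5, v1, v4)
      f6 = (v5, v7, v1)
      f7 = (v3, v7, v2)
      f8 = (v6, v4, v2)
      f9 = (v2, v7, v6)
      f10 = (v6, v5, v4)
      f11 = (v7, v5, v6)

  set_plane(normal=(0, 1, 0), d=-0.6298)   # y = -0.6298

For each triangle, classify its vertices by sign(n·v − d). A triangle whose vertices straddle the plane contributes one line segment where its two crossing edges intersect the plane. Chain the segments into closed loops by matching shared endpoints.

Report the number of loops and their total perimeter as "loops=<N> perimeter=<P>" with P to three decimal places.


loops=1 perimeter=11.500

Straddling triangles (8 of 12):
  (v1,v3,v0) [-+-] → (-1.705, -0.6298, 1.17)–(-1.705, -0.6298, -0.62712)  len=1.7971
  (v0,v3,v2) [-++] → (-1.705, -0.6298, -0.62712)–(-1.705, -0.6298, -1.17)  len=0.5429
  (v2,v4,v0) [+--] → (0.91388, -0.6298, -1.17)–(-1.705, -0.6298, -1.17)  len=2.6189
  (v1,v7,v3) [-++] → (-0.91388, -0.6298, 1.17)–(-1.705, -0.6298, 1.17)  len=0.7911
  (v5,v7,v1) [-+-] → (1.705, -0.6298, 1.17)–(-0.91388, -0.6298, 1.17)  len=2.6189
  (v6,v4,v2) [+-+] → (1.705, -0.6298, -1.17)–(0.91388, -0.6298, -1.17)  len=0.7911
  (v6,v5,v4) [+--] → (1.705, -0.6298, 0.62712)–(1.705, -0.6298, -1.17)  len=1.7971
  (v7,v5,v6) [+-+] → (1.705, -0.6298, 1.17)–(1.705, -0.6298, 0.62712)  len=0.5429

Chained into 1 loop(s):
  loop 1: 8 segments, perimeter = 11.5000
Total perimeter = 11.500


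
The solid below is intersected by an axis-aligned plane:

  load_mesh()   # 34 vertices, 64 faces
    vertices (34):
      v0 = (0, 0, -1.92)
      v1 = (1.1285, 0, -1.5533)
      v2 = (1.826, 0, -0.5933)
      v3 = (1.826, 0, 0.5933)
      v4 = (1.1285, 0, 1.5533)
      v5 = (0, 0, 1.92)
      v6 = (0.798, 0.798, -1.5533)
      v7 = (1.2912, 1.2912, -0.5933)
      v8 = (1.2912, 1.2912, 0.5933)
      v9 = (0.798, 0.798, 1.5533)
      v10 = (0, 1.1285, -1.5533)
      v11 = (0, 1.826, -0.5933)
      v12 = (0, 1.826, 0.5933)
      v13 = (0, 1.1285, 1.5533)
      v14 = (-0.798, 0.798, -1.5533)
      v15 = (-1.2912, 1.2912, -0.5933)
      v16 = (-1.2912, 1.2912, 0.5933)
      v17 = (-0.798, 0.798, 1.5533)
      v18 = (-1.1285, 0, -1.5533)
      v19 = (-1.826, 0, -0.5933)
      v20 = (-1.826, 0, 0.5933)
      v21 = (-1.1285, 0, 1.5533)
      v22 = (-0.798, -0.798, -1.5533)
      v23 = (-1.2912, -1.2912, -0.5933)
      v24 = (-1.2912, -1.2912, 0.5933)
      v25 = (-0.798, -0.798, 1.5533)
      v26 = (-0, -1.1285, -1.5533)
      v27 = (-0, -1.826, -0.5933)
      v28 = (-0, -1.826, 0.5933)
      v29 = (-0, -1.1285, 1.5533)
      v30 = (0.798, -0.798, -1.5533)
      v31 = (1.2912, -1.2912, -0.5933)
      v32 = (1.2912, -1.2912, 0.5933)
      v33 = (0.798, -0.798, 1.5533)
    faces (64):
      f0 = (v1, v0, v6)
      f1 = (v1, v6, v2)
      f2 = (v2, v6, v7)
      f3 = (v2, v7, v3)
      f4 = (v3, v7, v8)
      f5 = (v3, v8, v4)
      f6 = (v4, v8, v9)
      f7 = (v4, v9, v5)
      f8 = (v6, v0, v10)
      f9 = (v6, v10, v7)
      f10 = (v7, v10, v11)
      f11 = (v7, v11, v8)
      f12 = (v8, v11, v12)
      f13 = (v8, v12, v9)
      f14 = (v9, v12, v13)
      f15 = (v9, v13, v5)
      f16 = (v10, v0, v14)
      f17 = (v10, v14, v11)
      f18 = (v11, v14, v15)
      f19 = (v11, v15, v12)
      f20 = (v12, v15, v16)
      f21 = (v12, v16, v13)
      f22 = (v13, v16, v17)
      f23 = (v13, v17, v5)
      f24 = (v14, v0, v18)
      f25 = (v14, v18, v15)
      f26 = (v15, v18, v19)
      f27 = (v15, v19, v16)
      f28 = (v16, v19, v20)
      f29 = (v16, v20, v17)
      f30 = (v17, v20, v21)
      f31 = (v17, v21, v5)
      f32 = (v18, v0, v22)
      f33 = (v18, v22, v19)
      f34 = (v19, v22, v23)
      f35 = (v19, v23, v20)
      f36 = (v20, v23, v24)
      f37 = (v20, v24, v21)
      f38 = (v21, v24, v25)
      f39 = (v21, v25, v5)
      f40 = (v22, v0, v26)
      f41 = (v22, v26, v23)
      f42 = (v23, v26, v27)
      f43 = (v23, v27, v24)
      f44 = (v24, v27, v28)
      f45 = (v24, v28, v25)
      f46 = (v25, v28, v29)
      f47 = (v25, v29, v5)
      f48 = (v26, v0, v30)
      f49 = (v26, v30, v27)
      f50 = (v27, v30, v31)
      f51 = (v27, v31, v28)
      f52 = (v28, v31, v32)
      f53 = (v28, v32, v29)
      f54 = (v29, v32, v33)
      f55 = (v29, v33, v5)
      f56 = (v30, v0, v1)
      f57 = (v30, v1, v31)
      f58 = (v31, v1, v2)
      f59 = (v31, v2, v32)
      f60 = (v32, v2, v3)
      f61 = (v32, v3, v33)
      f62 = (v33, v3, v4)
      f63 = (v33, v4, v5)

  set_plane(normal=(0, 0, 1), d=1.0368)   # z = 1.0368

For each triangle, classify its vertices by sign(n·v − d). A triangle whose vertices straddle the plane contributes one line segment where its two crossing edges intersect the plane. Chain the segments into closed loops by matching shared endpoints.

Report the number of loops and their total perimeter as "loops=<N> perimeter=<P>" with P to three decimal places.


loops=1 perimeter=9.208

Straddling triangles (16 of 64):
  (v3,v8,v4) [--+] → (1.21604, 0.694693, 1.0368)–(1.50377, 0, 1.0368)  len=0.7519
  (v4,v8,v9) [+-+] → (1.21604, 0.694693, 1.0368)–(1.06335, 1.06335, 1.0368)  len=0.3990
  (v8,v12,v9) [--+] → (0.368659, 1.35109, 1.0368)–(1.06335, 1.06335, 1.0368)  len=0.7519
  (v9,v12,v13) [+-+] → (0.368659, 1.35109, 1.0368)–(0, 1.50377, 1.0368)  len=0.3990
  (v12,v16,v13) [--+] → (-0.694693, 1.21604, 1.0368)–(0, 1.50377, 1.0368)  len=0.7519
  (v13,v16,v17) [+-+] → (-0.694693, 1.21604, 1.0368)–(-1.06335, 1.06335, 1.0368)  len=0.3990
  (v16,v20,v17) [--+] → (-1.35109, 0.368659, 1.0368)–(-1.06335, 1.06335, 1.0368)  len=0.7519
  (v17,v20,v21) [+-+] → (-1.35109, 0.368659, 1.0368)–(-1.50377, 0, 1.0368)  len=0.3990
  (v20,v24,v21) [--+] → (-1.21604, -0.694693, 1.0368)–(-1.50377, 0, 1.0368)  len=0.7519
  (v21,v24,v25) [+-+] → (-1.21604, -0.694693, 1.0368)–(-1.06335, -1.06335, 1.0368)  len=0.3990
  (v24,v28,v25) [--+] → (-0.368659, -1.35109, 1.0368)–(-1.06335, -1.06335, 1.0368)  len=0.7519
  (v25,v28,v29) [+-+] → (-0.368659, -1.35109, 1.0368)–(0, -1.50377, 1.0368)  len=0.3990
  (v28,v32,v29) [--+] → (0.694693, -1.21604, 1.0368)–(0, -1.50377, 1.0368)  len=0.7519
  (v29,v32,v33) [+-+] → (0.694693, -1.21604, 1.0368)–(1.06335, -1.06335, 1.0368)  len=0.3990
  (v32,v3,v33) [--+] → (1.35109, -0.368659, 1.0368)–(1.06335, -1.06335, 1.0368)  len=0.7519
  (v33,v3,v4) [+-+] → (1.35109, -0.368659, 1.0368)–(1.50377, 0, 1.0368)  len=0.3990

Chained into 1 loop(s):
  loop 1: 16 segments, perimeter = 9.2076
Total perimeter = 9.208


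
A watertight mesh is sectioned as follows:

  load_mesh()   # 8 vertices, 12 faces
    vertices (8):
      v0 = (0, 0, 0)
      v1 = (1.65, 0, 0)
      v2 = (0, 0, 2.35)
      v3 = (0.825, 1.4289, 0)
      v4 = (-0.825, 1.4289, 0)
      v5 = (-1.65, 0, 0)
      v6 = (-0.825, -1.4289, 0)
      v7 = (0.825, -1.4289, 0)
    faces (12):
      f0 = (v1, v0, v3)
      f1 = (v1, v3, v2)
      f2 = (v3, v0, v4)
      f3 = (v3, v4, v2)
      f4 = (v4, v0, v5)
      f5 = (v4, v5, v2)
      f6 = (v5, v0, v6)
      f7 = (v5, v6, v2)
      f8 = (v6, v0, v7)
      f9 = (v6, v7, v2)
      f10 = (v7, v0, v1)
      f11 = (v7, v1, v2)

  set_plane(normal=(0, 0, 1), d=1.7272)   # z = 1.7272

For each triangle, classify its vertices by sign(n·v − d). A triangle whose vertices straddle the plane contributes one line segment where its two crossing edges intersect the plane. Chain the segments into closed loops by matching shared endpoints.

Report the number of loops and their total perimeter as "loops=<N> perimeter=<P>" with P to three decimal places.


loops=1 perimeter=2.624

Straddling triangles (6 of 12):
  (v1,v3,v2) [--+] → (0.218643, 0.378689, 1.7272)–(0.437285, 0, 1.7272)  len=0.4373
  (v3,v4,v2) [--+] → (-0.218643, 0.378689, 1.7272)–(0.218643, 0.378689, 1.7272)  len=0.4373
  (v4,v5,v2) [--+] → (-0.437285, 0, 1.7272)–(-0.218643, 0.378689, 1.7272)  len=0.4373
  (v5,v6,v2) [--+] → (-0.218643, -0.378689, 1.7272)–(-0.437285, 0, 1.7272)  len=0.4373
  (v6,v7,v2) [--+] → (0.218643, -0.378689, 1.7272)–(-0.218643, -0.378689, 1.7272)  len=0.4373
  (v7,v1,v2) [--+] → (0.437285, 0, 1.7272)–(0.218643, -0.378689, 1.7272)  len=0.4373

Chained into 1 loop(s):
  loop 1: 6 segments, perimeter = 2.6237
Total perimeter = 2.624


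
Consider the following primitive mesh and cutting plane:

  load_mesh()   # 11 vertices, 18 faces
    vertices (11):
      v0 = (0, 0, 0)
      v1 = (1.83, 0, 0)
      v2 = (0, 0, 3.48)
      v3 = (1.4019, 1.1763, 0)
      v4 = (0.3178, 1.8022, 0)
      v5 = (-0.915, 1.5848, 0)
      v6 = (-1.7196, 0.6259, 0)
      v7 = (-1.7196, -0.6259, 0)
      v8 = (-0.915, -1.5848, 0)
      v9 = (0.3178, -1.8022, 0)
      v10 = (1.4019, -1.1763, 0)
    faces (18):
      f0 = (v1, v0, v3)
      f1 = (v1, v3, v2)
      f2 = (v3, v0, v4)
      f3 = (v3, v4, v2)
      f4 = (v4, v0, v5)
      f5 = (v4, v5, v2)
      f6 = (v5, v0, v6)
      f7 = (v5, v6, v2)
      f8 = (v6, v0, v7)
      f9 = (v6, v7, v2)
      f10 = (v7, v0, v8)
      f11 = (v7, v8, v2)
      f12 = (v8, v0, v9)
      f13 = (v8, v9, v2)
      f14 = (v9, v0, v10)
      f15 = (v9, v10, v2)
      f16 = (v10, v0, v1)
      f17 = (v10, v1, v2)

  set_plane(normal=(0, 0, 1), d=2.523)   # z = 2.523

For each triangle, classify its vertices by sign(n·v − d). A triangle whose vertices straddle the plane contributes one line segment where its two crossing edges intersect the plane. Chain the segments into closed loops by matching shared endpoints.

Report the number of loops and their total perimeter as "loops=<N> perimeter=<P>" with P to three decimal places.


loops=1 perimeter=3.098

Straddling triangles (9 of 18):
  (v1,v3,v2) [--+] → (0.385522, 0.323482, 2.523)–(0.50325, 0, 2.523)  len=0.3442
  (v3,v4,v2) [--+] → (0.087395, 0.495605, 2.523)–(0.385522, 0.323482, 2.523)  len=0.3442
  (v4,v5,v2) [--+] → (-0.251625, 0.43582, 2.523)–(0.087395, 0.495605, 2.523)  len=0.3443
  (v5,v6,v2) [--+] → (-0.47289, 0.172122, 2.523)–(-0.251625, 0.43582, 2.523)  len=0.3442
  (v6,v7,v2) [--+] → (-0.47289, -0.172122, 2.523)–(-0.47289, 0.172122, 2.523)  len=0.3442
  (v7,v8,v2) [--+] → (-0.251625, -0.43582, 2.523)–(-0.47289, -0.172122, 2.523)  len=0.3442
  (v8,v9,v2) [--+] → (0.087395, -0.495605, 2.523)–(-0.251625, -0.43582, 2.523)  len=0.3443
  (v9,v10,v2) [--+] → (0.385522, -0.323482, 2.523)–(0.087395, -0.495605, 2.523)  len=0.3442
  (v10,v1,v2) [--+] → (0.50325, 0, 2.523)–(0.385522, -0.323482, 2.523)  len=0.3442

Chained into 1 loop(s):
  loop 1: 9 segments, perimeter = 3.0982
Total perimeter = 3.098


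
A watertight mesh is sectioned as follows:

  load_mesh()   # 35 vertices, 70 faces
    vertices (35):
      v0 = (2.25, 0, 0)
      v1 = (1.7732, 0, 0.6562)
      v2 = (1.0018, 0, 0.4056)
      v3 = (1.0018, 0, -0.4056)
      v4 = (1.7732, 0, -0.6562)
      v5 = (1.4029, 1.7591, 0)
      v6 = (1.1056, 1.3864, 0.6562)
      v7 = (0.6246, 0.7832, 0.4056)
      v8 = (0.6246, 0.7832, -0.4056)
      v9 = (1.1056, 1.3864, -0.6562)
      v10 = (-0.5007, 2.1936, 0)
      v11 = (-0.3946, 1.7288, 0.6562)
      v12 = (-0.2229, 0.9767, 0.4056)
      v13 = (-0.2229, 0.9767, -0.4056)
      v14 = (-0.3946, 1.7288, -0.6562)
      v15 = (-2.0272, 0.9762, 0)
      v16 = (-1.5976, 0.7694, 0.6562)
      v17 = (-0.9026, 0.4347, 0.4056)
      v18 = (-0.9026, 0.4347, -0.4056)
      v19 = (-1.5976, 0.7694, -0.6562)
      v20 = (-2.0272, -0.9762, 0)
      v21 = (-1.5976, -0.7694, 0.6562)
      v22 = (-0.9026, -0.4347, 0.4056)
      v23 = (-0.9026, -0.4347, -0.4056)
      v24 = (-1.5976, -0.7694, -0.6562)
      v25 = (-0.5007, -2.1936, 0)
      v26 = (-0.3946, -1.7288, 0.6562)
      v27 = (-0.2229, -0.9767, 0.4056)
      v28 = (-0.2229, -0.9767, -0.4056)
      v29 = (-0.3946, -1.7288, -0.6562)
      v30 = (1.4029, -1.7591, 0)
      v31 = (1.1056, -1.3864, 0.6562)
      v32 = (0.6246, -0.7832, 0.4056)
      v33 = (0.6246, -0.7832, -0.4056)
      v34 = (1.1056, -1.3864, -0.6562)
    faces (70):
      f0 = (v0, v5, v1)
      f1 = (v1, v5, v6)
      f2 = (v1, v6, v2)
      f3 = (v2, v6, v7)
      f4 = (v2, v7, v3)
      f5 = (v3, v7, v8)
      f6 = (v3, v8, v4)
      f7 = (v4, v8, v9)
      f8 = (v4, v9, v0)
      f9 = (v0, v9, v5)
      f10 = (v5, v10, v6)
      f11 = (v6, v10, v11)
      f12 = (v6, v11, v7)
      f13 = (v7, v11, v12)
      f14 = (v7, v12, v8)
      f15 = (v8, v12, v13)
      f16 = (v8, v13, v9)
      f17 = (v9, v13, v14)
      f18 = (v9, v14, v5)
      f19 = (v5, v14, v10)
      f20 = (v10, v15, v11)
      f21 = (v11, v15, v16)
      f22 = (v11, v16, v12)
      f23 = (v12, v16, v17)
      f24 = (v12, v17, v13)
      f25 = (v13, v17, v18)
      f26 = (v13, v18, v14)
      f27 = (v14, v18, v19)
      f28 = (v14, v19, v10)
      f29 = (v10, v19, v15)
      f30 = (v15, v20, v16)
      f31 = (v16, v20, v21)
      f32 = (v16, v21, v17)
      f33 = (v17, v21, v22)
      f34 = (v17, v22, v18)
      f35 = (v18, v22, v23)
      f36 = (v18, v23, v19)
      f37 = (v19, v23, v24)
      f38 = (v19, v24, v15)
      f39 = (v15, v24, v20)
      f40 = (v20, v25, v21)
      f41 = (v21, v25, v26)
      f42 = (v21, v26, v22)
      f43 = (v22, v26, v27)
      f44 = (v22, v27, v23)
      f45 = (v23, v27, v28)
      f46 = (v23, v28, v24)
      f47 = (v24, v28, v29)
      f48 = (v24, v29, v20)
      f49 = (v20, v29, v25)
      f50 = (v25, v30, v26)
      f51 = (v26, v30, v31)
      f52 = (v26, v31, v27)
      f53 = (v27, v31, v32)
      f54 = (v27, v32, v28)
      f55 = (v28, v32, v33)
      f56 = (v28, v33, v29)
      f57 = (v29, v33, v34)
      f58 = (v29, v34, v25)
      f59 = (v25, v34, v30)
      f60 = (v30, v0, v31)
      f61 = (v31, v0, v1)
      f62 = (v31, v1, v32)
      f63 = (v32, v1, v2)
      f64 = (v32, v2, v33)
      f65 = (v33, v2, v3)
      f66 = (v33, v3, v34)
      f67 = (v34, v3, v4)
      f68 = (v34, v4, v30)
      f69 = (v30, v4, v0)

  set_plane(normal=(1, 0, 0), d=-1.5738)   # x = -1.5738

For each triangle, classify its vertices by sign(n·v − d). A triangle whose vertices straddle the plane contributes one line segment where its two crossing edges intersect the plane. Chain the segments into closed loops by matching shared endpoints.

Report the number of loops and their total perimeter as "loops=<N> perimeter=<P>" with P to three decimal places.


loops=1 perimeter=6.582

Straddling triangles (18 of 70):
  (v10,v15,v11) [+-+] → (-1.5738, 1.33779, 0)–(-1.5738, 1.18521, 0.182238)  len=0.2377
  (v11,v15,v16) [+--] → (-1.5738, 1.18521, 0.182238)–(-1.5738, 0.788381, 0.6562)  len=0.6182
  (v11,v16,v12) [+-+] → (-1.5738, 0.788381, 0.6562)–(-1.5738, 0.772989, 0.651861)  len=0.0160
  (v12,v16,v17) [+-+] → (-1.5738, 0.772989, 0.651861)–(-1.5738, 0.757938, 0.647618)  len=0.0156
  (v14,v18,v19) [++-] → (-1.5738, 0.757938, -0.647618)–(-1.5738, 0.788381, -0.6562)  len=0.0316
  (v14,v19,v10) [+-+] → (-1.5738, 0.788381, -0.6562)–(-1.5738, 0.800302, -0.641962)  len=0.0186
  (v10,v19,v15) [+--] → (-1.5738, 0.800302, -0.641962)–(-1.5738, 1.33779, 0)  len=0.8373
  (v16,v21,v17) [--+] → (-1.5738, -0.728166, 0.647618)–(-1.5738, 0.757938, 0.647618)  len=1.4861
  (v17,v21,v22) [+-+] → (-1.5738, -0.728166, 0.647618)–(-1.5738, -0.757938, 0.647618)  len=0.0298
  (v18,v23,v19) [++-] → (-1.5738, 0.728166, -0.647618)–(-1.5738, 0.757938, -0.647618)  len=0.0298
  (v19,v23,v24) [-+-] → (-1.5738, 0.728166, -0.647618)–(-1.5738, -0.757938, -0.647618)  len=1.4861
  (v20,v25,v21) [-+-] → (-1.5738, -1.33779, 0)–(-1.5738, -0.800302, 0.641962)  len=0.8373
  (v21,v25,v26) [-++] → (-1.5738, -0.800302, 0.641962)–(-1.5738, -0.788381, 0.6562)  len=0.0186
  (v21,v26,v22) [-++] → (-1.5738, -0.788381, 0.6562)–(-1.5738, -0.757938, 0.647618)  len=0.0316
  (v23,v28,v24) [++-] → (-1.5738, -0.772989, -0.651861)–(-1.5738, -0.757938, -0.647618)  len=0.0156
  (v24,v28,v29) [-++] → (-1.5738, -0.772989, -0.651861)–(-1.5738, -0.788381, -0.6562)  len=0.0160
  (v24,v29,v20) [-+-] → (-1.5738, -0.788381, -0.6562)–(-1.5738, -1.18521, -0.182238)  len=0.6182
  (v20,v29,v25) [-++] → (-1.5738, -1.18521, -0.182238)–(-1.5738, -1.33779, 0)  len=0.2377

Chained into 1 loop(s):
  loop 1: 18 segments, perimeter = 6.5816
Total perimeter = 6.582


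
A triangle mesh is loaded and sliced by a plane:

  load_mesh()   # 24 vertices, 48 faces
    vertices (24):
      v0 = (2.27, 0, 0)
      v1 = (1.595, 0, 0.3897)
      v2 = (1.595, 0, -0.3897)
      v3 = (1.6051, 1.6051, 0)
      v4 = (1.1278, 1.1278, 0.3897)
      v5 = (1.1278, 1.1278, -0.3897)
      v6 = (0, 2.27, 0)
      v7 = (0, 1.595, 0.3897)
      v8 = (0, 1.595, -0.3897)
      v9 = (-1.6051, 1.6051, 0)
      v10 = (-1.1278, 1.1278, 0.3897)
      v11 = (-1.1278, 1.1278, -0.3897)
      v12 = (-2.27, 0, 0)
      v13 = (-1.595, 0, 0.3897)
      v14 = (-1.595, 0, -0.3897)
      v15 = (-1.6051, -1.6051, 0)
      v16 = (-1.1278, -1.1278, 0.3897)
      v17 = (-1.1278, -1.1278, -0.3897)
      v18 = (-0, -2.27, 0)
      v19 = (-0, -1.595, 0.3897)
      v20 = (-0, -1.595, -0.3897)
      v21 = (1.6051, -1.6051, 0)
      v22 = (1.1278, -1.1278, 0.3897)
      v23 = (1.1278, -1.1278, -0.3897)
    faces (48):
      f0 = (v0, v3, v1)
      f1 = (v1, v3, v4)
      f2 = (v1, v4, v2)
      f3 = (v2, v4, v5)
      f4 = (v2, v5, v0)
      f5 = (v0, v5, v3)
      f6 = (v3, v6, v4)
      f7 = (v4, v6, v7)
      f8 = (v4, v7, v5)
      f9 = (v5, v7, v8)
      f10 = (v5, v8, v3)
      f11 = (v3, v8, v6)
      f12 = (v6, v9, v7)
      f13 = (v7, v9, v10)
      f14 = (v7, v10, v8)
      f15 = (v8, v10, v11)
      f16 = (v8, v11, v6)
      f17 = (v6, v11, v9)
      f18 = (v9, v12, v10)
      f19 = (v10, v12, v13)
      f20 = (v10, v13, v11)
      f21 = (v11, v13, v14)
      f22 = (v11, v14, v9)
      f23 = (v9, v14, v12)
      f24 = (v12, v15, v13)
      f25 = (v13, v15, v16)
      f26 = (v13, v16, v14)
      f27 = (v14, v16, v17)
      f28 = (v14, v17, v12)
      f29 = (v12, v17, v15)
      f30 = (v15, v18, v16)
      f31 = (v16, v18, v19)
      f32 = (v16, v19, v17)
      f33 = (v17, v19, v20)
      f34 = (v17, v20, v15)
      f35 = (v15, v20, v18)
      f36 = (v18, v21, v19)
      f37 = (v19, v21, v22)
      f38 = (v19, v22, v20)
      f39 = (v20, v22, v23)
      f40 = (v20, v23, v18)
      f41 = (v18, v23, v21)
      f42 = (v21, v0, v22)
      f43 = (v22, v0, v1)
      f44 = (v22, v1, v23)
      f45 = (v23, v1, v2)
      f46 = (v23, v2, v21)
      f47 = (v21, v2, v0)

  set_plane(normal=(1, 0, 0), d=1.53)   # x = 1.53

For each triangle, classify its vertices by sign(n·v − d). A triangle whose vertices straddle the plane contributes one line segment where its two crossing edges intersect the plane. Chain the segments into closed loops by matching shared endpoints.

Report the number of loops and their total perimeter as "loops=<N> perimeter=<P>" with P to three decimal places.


Straddling triangles (16 of 48):
  (v1,v3,v4) [++-] → (1.53, 1.53, 0.0613167)–(1.53, 0.156907, 0.3897)  len=1.4118
  (v1,v4,v2) [+-+] → (1.53, 0.156907, 0.3897)–(1.53, 0.156907, -0.281265)  len=0.6710
  (v2,v4,v5) [+--] → (1.53, 0.156907, -0.281265)–(1.53, 0.156907, -0.3897)  len=0.1084
  (v2,v5,v0) [+-+] → (1.53, 0.156907, -0.3897)–(1.53, 0.730671, -0.252476)  len=0.5899
  (v0,v5,v3) [+-+] → (1.53, 0.730671, -0.252476)–(1.53, 1.53, -0.0613167)  len=0.8219
  (v3,v6,v4) [+--] → (1.53, 1.63621, 0)–(1.53, 1.53, 0.0613167)  len=0.1226
  (v5,v8,v3) [--+] → (1.53, 1.60463, -0.0182334)–(1.53, 1.53, -0.0613167)  len=0.0862
  (v3,v8,v6) [+--] → (1.53, 1.60463, -0.0182334)–(1.53, 1.63621, 0)  len=0.0365
  (v18,v21,v19) [-+-] → (1.53, -1.63621, 0)–(1.53, -1.60463, 0.0182334)  len=0.0365
  (v19,v21,v22) [-+-] → (1.53, -1.60463, 0.0182334)–(1.53, -1.53, 0.0613167)  len=0.0862
  (v18,v23,v21) [--+] → (1.53, -1.53, -0.0613167)–(1.53, -1.63621, 0)  len=0.1226
  (v21,v0,v22) [++-] → (1.53, -0.730671, 0.252476)–(1.53, -1.53, 0.0613167)  len=0.8219
  (v22,v0,v1) [-++] → (1.53, -0.730671, 0.252476)–(1.53, -0.156907, 0.3897)  len=0.5899
  (v22,v1,v23) [-+-] → (1.53, -0.156907, 0.3897)–(1.53, -0.156907, 0.281265)  len=0.1084
  (v23,v1,v2) [-++] → (1.53, -0.156907, 0.281265)–(1.53, -0.156907, -0.3897)  len=0.6710
  (v23,v2,v21) [-++] → (1.53, -0.156907, -0.3897)–(1.53, -1.53, -0.0613167)  len=1.4118

Chained into 2 loop(s):
  loop 1: 8 segments, perimeter = 3.8483
  loop 2: 8 segments, perimeter = 3.8483
Total perimeter = 7.697

loops=2 perimeter=7.697
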